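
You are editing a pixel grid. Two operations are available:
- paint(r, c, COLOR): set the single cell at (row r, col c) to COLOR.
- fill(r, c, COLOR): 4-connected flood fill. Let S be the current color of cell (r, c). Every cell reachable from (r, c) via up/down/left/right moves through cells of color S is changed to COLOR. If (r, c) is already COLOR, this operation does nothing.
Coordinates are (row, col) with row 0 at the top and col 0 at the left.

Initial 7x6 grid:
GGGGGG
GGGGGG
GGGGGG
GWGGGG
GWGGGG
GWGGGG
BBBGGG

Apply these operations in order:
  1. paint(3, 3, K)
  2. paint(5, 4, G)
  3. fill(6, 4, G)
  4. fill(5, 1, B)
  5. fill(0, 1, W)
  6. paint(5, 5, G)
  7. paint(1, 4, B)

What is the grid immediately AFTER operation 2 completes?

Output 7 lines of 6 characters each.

After op 1 paint(3,3,K):
GGGGGG
GGGGGG
GGGGGG
GWGKGG
GWGGGG
GWGGGG
BBBGGG
After op 2 paint(5,4,G):
GGGGGG
GGGGGG
GGGGGG
GWGKGG
GWGGGG
GWGGGG
BBBGGG

Answer: GGGGGG
GGGGGG
GGGGGG
GWGKGG
GWGGGG
GWGGGG
BBBGGG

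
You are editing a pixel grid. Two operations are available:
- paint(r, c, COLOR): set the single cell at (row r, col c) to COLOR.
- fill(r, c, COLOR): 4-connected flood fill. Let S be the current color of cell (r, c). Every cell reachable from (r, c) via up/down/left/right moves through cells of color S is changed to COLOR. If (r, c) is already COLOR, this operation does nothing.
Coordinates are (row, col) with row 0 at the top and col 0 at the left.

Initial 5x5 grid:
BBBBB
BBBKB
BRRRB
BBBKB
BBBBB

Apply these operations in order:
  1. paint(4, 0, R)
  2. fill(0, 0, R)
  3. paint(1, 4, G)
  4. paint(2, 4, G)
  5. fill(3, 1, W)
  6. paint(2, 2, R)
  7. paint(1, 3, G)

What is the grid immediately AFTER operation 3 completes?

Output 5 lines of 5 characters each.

After op 1 paint(4,0,R):
BBBBB
BBBKB
BRRRB
BBBKB
RBBBB
After op 2 fill(0,0,R) [19 cells changed]:
RRRRR
RRRKR
RRRRR
RRRKR
RRRRR
After op 3 paint(1,4,G):
RRRRR
RRRKG
RRRRR
RRRKR
RRRRR

Answer: RRRRR
RRRKG
RRRRR
RRRKR
RRRRR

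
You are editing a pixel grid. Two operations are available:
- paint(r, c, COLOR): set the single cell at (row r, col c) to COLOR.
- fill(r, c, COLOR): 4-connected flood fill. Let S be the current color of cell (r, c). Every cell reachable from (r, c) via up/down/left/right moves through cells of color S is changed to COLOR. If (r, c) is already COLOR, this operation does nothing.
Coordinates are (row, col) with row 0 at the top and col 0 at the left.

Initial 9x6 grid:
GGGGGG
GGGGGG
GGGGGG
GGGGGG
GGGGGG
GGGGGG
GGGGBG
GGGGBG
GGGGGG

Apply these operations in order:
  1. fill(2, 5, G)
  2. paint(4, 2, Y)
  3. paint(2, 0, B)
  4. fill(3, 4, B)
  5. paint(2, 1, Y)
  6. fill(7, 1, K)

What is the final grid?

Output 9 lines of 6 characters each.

Answer: KKKKKK
KKKKKK
KYKKKK
KKKKKK
KKYKKK
KKKKKK
KKKKKK
KKKKKK
KKKKKK

Derivation:
After op 1 fill(2,5,G) [0 cells changed]:
GGGGGG
GGGGGG
GGGGGG
GGGGGG
GGGGGG
GGGGGG
GGGGBG
GGGGBG
GGGGGG
After op 2 paint(4,2,Y):
GGGGGG
GGGGGG
GGGGGG
GGGGGG
GGYGGG
GGGGGG
GGGGBG
GGGGBG
GGGGGG
After op 3 paint(2,0,B):
GGGGGG
GGGGGG
BGGGGG
GGGGGG
GGYGGG
GGGGGG
GGGGBG
GGGGBG
GGGGGG
After op 4 fill(3,4,B) [50 cells changed]:
BBBBBB
BBBBBB
BBBBBB
BBBBBB
BBYBBB
BBBBBB
BBBBBB
BBBBBB
BBBBBB
After op 5 paint(2,1,Y):
BBBBBB
BBBBBB
BYBBBB
BBBBBB
BBYBBB
BBBBBB
BBBBBB
BBBBBB
BBBBBB
After op 6 fill(7,1,K) [52 cells changed]:
KKKKKK
KKKKKK
KYKKKK
KKKKKK
KKYKKK
KKKKKK
KKKKKK
KKKKKK
KKKKKK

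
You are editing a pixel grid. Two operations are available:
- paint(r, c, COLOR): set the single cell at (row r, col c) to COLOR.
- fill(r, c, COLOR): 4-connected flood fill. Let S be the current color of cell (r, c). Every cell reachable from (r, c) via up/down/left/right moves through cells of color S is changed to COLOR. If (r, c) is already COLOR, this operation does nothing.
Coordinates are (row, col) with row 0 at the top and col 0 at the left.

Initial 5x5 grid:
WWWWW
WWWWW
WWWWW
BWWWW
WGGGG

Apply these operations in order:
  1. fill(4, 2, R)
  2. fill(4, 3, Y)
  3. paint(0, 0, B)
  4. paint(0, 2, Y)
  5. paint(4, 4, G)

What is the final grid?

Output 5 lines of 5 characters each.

After op 1 fill(4,2,R) [4 cells changed]:
WWWWW
WWWWW
WWWWW
BWWWW
WRRRR
After op 2 fill(4,3,Y) [4 cells changed]:
WWWWW
WWWWW
WWWWW
BWWWW
WYYYY
After op 3 paint(0,0,B):
BWWWW
WWWWW
WWWWW
BWWWW
WYYYY
After op 4 paint(0,2,Y):
BWYWW
WWWWW
WWWWW
BWWWW
WYYYY
After op 5 paint(4,4,G):
BWYWW
WWWWW
WWWWW
BWWWW
WYYYG

Answer: BWYWW
WWWWW
WWWWW
BWWWW
WYYYG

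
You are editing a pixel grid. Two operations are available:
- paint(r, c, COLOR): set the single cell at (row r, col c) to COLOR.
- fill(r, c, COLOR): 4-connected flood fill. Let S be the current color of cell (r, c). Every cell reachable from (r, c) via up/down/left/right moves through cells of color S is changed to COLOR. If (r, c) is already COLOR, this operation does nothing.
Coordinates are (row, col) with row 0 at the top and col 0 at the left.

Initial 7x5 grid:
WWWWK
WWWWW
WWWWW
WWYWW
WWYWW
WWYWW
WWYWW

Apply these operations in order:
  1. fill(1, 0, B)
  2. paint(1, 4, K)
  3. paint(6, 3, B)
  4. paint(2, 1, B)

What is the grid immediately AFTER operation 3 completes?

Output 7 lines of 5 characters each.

After op 1 fill(1,0,B) [30 cells changed]:
BBBBK
BBBBB
BBBBB
BBYBB
BBYBB
BBYBB
BBYBB
After op 2 paint(1,4,K):
BBBBK
BBBBK
BBBBB
BBYBB
BBYBB
BBYBB
BBYBB
After op 3 paint(6,3,B):
BBBBK
BBBBK
BBBBB
BBYBB
BBYBB
BBYBB
BBYBB

Answer: BBBBK
BBBBK
BBBBB
BBYBB
BBYBB
BBYBB
BBYBB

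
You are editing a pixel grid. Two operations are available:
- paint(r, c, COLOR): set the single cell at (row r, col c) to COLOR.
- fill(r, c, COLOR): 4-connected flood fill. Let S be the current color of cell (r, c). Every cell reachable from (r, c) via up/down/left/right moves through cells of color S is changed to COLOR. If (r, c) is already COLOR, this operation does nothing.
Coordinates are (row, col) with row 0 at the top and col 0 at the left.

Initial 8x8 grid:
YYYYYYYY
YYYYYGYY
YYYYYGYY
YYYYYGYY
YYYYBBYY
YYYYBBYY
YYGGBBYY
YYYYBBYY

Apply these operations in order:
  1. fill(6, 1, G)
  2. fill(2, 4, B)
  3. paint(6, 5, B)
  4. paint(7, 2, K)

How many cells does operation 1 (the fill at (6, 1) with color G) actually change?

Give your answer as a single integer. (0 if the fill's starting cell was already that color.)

Answer: 51

Derivation:
After op 1 fill(6,1,G) [51 cells changed]:
GGGGGGGG
GGGGGGGG
GGGGGGGG
GGGGGGGG
GGGGBBGG
GGGGBBGG
GGGGBBGG
GGGGBBGG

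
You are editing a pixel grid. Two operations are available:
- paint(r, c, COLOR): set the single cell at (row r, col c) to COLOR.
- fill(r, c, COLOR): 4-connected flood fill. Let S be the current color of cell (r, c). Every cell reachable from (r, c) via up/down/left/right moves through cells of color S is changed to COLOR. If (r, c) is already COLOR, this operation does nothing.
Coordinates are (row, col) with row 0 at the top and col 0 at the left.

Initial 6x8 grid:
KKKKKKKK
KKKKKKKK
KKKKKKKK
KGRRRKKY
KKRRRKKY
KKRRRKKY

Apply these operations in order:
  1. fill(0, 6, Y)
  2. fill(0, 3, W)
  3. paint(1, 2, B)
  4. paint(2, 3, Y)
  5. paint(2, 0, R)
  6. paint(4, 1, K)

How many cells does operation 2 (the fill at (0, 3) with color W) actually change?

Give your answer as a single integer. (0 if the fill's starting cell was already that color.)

After op 1 fill(0,6,Y) [35 cells changed]:
YYYYYYYY
YYYYYYYY
YYYYYYYY
YGRRRYYY
YYRRRYYY
YYRRRYYY
After op 2 fill(0,3,W) [38 cells changed]:
WWWWWWWW
WWWWWWWW
WWWWWWWW
WGRRRWWW
WWRRRWWW
WWRRRWWW

Answer: 38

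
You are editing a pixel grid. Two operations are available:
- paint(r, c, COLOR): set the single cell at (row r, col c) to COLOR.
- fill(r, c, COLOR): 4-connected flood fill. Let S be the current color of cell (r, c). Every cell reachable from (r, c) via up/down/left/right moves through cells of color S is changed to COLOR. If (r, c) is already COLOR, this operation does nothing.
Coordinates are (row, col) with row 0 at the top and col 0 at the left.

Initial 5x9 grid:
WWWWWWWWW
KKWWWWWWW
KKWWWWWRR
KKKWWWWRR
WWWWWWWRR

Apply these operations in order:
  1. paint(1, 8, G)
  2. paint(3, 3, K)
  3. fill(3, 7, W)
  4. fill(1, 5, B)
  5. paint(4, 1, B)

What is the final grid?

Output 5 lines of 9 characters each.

After op 1 paint(1,8,G):
WWWWWWWWW
KKWWWWWWG
KKWWWWWRR
KKKWWWWRR
WWWWWWWRR
After op 2 paint(3,3,K):
WWWWWWWWW
KKWWWWWWG
KKWWWWWRR
KKKKWWWRR
WWWWWWWRR
After op 3 fill(3,7,W) [6 cells changed]:
WWWWWWWWW
KKWWWWWWG
KKWWWWWWW
KKKKWWWWW
WWWWWWWWW
After op 4 fill(1,5,B) [36 cells changed]:
BBBBBBBBB
KKBBBBBBG
KKBBBBBBB
KKKKBBBBB
BBBBBBBBB
After op 5 paint(4,1,B):
BBBBBBBBB
KKBBBBBBG
KKBBBBBBB
KKKKBBBBB
BBBBBBBBB

Answer: BBBBBBBBB
KKBBBBBBG
KKBBBBBBB
KKKKBBBBB
BBBBBBBBB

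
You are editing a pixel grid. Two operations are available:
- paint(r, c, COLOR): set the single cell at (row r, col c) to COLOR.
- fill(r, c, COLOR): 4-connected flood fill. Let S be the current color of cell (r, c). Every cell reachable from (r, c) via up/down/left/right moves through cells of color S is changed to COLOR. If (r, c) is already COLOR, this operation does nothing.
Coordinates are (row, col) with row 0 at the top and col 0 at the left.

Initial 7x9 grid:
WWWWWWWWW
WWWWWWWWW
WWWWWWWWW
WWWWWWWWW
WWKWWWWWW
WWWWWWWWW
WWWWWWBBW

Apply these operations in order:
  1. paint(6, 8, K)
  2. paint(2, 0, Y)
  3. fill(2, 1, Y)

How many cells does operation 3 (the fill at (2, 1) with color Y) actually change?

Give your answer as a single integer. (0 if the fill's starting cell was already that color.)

Answer: 58

Derivation:
After op 1 paint(6,8,K):
WWWWWWWWW
WWWWWWWWW
WWWWWWWWW
WWWWWWWWW
WWKWWWWWW
WWWWWWWWW
WWWWWWBBK
After op 2 paint(2,0,Y):
WWWWWWWWW
WWWWWWWWW
YWWWWWWWW
WWWWWWWWW
WWKWWWWWW
WWWWWWWWW
WWWWWWBBK
After op 3 fill(2,1,Y) [58 cells changed]:
YYYYYYYYY
YYYYYYYYY
YYYYYYYYY
YYYYYYYYY
YYKYYYYYY
YYYYYYYYY
YYYYYYBBK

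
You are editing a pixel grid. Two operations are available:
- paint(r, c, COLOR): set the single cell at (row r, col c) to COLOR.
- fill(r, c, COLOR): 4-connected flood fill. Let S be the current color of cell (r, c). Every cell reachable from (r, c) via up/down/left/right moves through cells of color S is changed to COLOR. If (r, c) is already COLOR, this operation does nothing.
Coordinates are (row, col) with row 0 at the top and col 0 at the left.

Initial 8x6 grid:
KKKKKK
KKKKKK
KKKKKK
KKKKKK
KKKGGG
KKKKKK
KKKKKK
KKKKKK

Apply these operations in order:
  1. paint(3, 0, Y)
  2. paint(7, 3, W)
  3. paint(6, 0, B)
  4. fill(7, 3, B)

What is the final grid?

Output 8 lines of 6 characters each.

After op 1 paint(3,0,Y):
KKKKKK
KKKKKK
KKKKKK
YKKKKK
KKKGGG
KKKKKK
KKKKKK
KKKKKK
After op 2 paint(7,3,W):
KKKKKK
KKKKKK
KKKKKK
YKKKKK
KKKGGG
KKKKKK
KKKKKK
KKKWKK
After op 3 paint(6,0,B):
KKKKKK
KKKKKK
KKKKKK
YKKKKK
KKKGGG
KKKKKK
BKKKKK
KKKWKK
After op 4 fill(7,3,B) [1 cells changed]:
KKKKKK
KKKKKK
KKKKKK
YKKKKK
KKKGGG
KKKKKK
BKKKKK
KKKBKK

Answer: KKKKKK
KKKKKK
KKKKKK
YKKKKK
KKKGGG
KKKKKK
BKKKKK
KKKBKK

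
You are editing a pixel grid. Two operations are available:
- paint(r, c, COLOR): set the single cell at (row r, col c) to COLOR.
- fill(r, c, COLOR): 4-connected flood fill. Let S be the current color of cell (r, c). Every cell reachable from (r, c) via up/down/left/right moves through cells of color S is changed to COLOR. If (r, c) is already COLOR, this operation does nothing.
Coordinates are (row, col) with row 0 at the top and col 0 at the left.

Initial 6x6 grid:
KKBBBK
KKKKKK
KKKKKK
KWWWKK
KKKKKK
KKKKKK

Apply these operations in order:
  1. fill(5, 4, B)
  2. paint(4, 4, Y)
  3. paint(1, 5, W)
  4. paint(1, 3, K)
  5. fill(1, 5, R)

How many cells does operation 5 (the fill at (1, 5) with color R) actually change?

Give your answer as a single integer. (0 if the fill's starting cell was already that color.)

Answer: 1

Derivation:
After op 1 fill(5,4,B) [30 cells changed]:
BBBBBB
BBBBBB
BBBBBB
BWWWBB
BBBBBB
BBBBBB
After op 2 paint(4,4,Y):
BBBBBB
BBBBBB
BBBBBB
BWWWBB
BBBBYB
BBBBBB
After op 3 paint(1,5,W):
BBBBBB
BBBBBW
BBBBBB
BWWWBB
BBBBYB
BBBBBB
After op 4 paint(1,3,K):
BBBBBB
BBBKBW
BBBBBB
BWWWBB
BBBBYB
BBBBBB
After op 5 fill(1,5,R) [1 cells changed]:
BBBBBB
BBBKBR
BBBBBB
BWWWBB
BBBBYB
BBBBBB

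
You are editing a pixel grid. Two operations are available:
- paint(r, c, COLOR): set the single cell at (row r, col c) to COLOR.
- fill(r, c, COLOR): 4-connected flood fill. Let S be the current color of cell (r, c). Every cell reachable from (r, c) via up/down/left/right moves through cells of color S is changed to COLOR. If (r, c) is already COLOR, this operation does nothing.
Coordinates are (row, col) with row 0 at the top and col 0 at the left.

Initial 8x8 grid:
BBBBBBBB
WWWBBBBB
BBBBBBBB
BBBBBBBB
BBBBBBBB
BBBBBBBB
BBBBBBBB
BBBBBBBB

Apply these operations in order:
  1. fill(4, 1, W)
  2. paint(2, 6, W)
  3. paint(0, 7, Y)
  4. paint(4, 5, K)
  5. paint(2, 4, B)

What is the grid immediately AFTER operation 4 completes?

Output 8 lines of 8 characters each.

Answer: WWWWWWWY
WWWWWWWW
WWWWWWWW
WWWWWWWW
WWWWWKWW
WWWWWWWW
WWWWWWWW
WWWWWWWW

Derivation:
After op 1 fill(4,1,W) [61 cells changed]:
WWWWWWWW
WWWWWWWW
WWWWWWWW
WWWWWWWW
WWWWWWWW
WWWWWWWW
WWWWWWWW
WWWWWWWW
After op 2 paint(2,6,W):
WWWWWWWW
WWWWWWWW
WWWWWWWW
WWWWWWWW
WWWWWWWW
WWWWWWWW
WWWWWWWW
WWWWWWWW
After op 3 paint(0,7,Y):
WWWWWWWY
WWWWWWWW
WWWWWWWW
WWWWWWWW
WWWWWWWW
WWWWWWWW
WWWWWWWW
WWWWWWWW
After op 4 paint(4,5,K):
WWWWWWWY
WWWWWWWW
WWWWWWWW
WWWWWWWW
WWWWWKWW
WWWWWWWW
WWWWWWWW
WWWWWWWW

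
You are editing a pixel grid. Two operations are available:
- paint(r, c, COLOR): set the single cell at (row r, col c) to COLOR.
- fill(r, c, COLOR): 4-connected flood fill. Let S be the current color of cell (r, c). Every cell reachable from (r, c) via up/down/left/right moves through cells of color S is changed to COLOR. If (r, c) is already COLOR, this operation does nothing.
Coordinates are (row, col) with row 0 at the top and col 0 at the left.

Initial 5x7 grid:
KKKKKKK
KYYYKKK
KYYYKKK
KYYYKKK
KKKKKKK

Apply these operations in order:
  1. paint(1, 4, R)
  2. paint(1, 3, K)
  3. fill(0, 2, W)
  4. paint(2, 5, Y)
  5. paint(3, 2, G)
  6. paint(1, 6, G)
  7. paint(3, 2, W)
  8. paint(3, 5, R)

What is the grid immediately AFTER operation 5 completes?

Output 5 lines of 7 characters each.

Answer: WWWWWWW
WYYWRWW
WYYYWYW
WYGYWWW
WWWWWWW

Derivation:
After op 1 paint(1,4,R):
KKKKKKK
KYYYRKK
KYYYKKK
KYYYKKK
KKKKKKK
After op 2 paint(1,3,K):
KKKKKKK
KYYKRKK
KYYYKKK
KYYYKKK
KKKKKKK
After op 3 fill(0,2,W) [26 cells changed]:
WWWWWWW
WYYWRWW
WYYYWWW
WYYYWWW
WWWWWWW
After op 4 paint(2,5,Y):
WWWWWWW
WYYWRWW
WYYYWYW
WYYYWWW
WWWWWWW
After op 5 paint(3,2,G):
WWWWWWW
WYYWRWW
WYYYWYW
WYGYWWW
WWWWWWW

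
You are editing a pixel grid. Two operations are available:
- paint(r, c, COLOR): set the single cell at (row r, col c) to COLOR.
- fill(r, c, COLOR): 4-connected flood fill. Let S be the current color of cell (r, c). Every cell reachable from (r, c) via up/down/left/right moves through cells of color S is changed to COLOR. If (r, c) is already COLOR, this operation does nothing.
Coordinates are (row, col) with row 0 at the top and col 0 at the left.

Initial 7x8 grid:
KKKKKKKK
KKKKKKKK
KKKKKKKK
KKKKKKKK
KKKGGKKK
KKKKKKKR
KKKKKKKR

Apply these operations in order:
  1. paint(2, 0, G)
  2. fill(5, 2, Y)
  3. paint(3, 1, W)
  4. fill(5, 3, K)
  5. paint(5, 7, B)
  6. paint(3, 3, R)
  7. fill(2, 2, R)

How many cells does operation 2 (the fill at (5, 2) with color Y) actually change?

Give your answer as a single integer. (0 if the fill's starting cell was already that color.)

After op 1 paint(2,0,G):
KKKKKKKK
KKKKKKKK
GKKKKKKK
KKKKKKKK
KKKGGKKK
KKKKKKKR
KKKKKKKR
After op 2 fill(5,2,Y) [51 cells changed]:
YYYYYYYY
YYYYYYYY
GYYYYYYY
YYYYYYYY
YYYGGYYY
YYYYYYYR
YYYYYYYR

Answer: 51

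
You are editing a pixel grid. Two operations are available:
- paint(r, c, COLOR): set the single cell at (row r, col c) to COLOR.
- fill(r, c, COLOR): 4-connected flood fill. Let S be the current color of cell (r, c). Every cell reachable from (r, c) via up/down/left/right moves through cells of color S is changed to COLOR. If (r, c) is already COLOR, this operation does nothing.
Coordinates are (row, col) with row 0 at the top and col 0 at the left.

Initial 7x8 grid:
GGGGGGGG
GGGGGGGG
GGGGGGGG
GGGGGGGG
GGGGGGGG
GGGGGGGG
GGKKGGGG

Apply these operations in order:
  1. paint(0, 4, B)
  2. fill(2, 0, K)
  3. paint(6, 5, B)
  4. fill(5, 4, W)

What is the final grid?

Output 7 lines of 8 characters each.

Answer: WWWWBWWW
WWWWWWWW
WWWWWWWW
WWWWWWWW
WWWWWWWW
WWWWWWWW
WWWWWBWW

Derivation:
After op 1 paint(0,4,B):
GGGGBGGG
GGGGGGGG
GGGGGGGG
GGGGGGGG
GGGGGGGG
GGGGGGGG
GGKKGGGG
After op 2 fill(2,0,K) [53 cells changed]:
KKKKBKKK
KKKKKKKK
KKKKKKKK
KKKKKKKK
KKKKKKKK
KKKKKKKK
KKKKKKKK
After op 3 paint(6,5,B):
KKKKBKKK
KKKKKKKK
KKKKKKKK
KKKKKKKK
KKKKKKKK
KKKKKKKK
KKKKKBKK
After op 4 fill(5,4,W) [54 cells changed]:
WWWWBWWW
WWWWWWWW
WWWWWWWW
WWWWWWWW
WWWWWWWW
WWWWWWWW
WWWWWBWW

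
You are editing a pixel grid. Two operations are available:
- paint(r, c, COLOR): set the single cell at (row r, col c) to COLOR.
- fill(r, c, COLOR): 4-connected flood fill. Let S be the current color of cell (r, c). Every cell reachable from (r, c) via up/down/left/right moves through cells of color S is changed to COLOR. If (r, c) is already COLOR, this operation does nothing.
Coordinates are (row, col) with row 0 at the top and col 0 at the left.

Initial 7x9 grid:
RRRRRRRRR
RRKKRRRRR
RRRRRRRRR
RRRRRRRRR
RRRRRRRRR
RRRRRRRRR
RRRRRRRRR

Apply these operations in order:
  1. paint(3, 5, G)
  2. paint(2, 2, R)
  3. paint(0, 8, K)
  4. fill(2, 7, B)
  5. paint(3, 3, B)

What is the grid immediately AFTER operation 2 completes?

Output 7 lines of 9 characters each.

After op 1 paint(3,5,G):
RRRRRRRRR
RRKKRRRRR
RRRRRRRRR
RRRRRGRRR
RRRRRRRRR
RRRRRRRRR
RRRRRRRRR
After op 2 paint(2,2,R):
RRRRRRRRR
RRKKRRRRR
RRRRRRRRR
RRRRRGRRR
RRRRRRRRR
RRRRRRRRR
RRRRRRRRR

Answer: RRRRRRRRR
RRKKRRRRR
RRRRRRRRR
RRRRRGRRR
RRRRRRRRR
RRRRRRRRR
RRRRRRRRR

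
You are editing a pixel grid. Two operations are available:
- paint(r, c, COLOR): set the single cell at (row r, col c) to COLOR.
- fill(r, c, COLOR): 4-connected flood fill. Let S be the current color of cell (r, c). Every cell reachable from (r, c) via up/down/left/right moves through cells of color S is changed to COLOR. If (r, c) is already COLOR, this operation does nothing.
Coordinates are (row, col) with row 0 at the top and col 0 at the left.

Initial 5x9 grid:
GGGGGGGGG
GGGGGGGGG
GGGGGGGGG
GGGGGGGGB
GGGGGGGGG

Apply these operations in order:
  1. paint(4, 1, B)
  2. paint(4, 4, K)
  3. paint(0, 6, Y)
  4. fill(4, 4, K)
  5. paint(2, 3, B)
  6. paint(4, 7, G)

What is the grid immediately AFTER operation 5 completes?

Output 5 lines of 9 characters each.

Answer: GGGGGGYGG
GGGGGGGGG
GGGBGGGGG
GGGGGGGGB
GBGGKGGGG

Derivation:
After op 1 paint(4,1,B):
GGGGGGGGG
GGGGGGGGG
GGGGGGGGG
GGGGGGGGB
GBGGGGGGG
After op 2 paint(4,4,K):
GGGGGGGGG
GGGGGGGGG
GGGGGGGGG
GGGGGGGGB
GBGGKGGGG
After op 3 paint(0,6,Y):
GGGGGGYGG
GGGGGGGGG
GGGGGGGGG
GGGGGGGGB
GBGGKGGGG
After op 4 fill(4,4,K) [0 cells changed]:
GGGGGGYGG
GGGGGGGGG
GGGGGGGGG
GGGGGGGGB
GBGGKGGGG
After op 5 paint(2,3,B):
GGGGGGYGG
GGGGGGGGG
GGGBGGGGG
GGGGGGGGB
GBGGKGGGG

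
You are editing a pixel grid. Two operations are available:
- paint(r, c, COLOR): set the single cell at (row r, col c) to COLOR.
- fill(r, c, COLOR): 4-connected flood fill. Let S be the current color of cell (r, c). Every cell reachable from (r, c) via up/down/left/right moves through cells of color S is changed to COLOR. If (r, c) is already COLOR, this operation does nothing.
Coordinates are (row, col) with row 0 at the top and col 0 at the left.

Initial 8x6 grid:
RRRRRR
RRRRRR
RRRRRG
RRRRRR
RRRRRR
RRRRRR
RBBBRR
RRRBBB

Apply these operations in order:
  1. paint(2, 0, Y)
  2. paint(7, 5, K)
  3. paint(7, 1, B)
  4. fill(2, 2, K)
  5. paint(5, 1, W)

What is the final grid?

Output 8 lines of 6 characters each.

Answer: KKKKKK
KKKKKK
YKKKKG
KKKKKK
KKKKKK
KWKKKK
KBBBKK
KBRBBK

Derivation:
After op 1 paint(2,0,Y):
RRRRRR
RRRRRR
YRRRRG
RRRRRR
RRRRRR
RRRRRR
RBBBRR
RRRBBB
After op 2 paint(7,5,K):
RRRRRR
RRRRRR
YRRRRG
RRRRRR
RRRRRR
RRRRRR
RBBBRR
RRRBBK
After op 3 paint(7,1,B):
RRRRRR
RRRRRR
YRRRRG
RRRRRR
RRRRRR
RRRRRR
RBBBRR
RBRBBK
After op 4 fill(2,2,K) [38 cells changed]:
KKKKKK
KKKKKK
YKKKKG
KKKKKK
KKKKKK
KKKKKK
KBBBKK
KBRBBK
After op 5 paint(5,1,W):
KKKKKK
KKKKKK
YKKKKG
KKKKKK
KKKKKK
KWKKKK
KBBBKK
KBRBBK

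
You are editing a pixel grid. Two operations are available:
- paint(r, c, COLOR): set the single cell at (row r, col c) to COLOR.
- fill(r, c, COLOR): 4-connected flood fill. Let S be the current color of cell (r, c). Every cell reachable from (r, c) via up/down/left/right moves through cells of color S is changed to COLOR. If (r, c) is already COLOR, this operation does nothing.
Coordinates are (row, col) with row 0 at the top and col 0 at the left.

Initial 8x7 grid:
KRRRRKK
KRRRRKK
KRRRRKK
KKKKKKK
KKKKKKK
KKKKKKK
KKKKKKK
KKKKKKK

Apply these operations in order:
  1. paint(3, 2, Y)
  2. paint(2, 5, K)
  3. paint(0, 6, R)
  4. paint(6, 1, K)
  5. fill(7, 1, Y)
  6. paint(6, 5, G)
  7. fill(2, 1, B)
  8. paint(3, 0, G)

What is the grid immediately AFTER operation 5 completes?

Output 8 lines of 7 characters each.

After op 1 paint(3,2,Y):
KRRRRKK
KRRRRKK
KRRRRKK
KKYKKKK
KKKKKKK
KKKKKKK
KKKKKKK
KKKKKKK
After op 2 paint(2,5,K):
KRRRRKK
KRRRRKK
KRRRRKK
KKYKKKK
KKKKKKK
KKKKKKK
KKKKKKK
KKKKKKK
After op 3 paint(0,6,R):
KRRRRKR
KRRRRKK
KRRRRKK
KKYKKKK
KKKKKKK
KKKKKKK
KKKKKKK
KKKKKKK
After op 4 paint(6,1,K):
KRRRRKR
KRRRRKK
KRRRRKK
KKYKKKK
KKKKKKK
KKKKKKK
KKKKKKK
KKKKKKK
After op 5 fill(7,1,Y) [42 cells changed]:
YRRRRYR
YRRRRYY
YRRRRYY
YYYYYYY
YYYYYYY
YYYYYYY
YYYYYYY
YYYYYYY

Answer: YRRRRYR
YRRRRYY
YRRRRYY
YYYYYYY
YYYYYYY
YYYYYYY
YYYYYYY
YYYYYYY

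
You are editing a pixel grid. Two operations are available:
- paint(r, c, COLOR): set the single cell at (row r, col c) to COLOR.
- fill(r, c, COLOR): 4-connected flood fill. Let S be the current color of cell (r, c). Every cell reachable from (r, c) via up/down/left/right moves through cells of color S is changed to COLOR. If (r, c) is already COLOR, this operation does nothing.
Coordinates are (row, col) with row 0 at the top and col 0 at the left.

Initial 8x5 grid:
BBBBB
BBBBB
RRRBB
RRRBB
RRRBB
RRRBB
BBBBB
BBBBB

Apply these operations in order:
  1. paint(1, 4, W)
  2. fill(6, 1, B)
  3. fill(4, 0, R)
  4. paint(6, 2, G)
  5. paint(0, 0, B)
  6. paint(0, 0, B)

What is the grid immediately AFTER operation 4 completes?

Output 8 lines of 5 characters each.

After op 1 paint(1,4,W):
BBBBB
BBBBW
RRRBB
RRRBB
RRRBB
RRRBB
BBBBB
BBBBB
After op 2 fill(6,1,B) [0 cells changed]:
BBBBB
BBBBW
RRRBB
RRRBB
RRRBB
RRRBB
BBBBB
BBBBB
After op 3 fill(4,0,R) [0 cells changed]:
BBBBB
BBBBW
RRRBB
RRRBB
RRRBB
RRRBB
BBBBB
BBBBB
After op 4 paint(6,2,G):
BBBBB
BBBBW
RRRBB
RRRBB
RRRBB
RRRBB
BBGBB
BBBBB

Answer: BBBBB
BBBBW
RRRBB
RRRBB
RRRBB
RRRBB
BBGBB
BBBBB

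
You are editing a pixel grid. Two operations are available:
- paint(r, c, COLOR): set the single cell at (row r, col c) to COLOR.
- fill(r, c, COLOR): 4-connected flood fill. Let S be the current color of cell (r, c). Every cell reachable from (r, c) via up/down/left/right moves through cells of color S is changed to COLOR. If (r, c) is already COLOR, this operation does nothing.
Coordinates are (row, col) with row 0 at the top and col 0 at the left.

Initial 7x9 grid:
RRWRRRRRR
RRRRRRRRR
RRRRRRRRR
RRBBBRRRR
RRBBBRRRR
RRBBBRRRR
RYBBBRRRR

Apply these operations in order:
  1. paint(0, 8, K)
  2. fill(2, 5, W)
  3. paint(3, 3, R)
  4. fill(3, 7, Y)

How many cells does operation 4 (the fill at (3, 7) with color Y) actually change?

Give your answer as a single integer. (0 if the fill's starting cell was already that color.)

After op 1 paint(0,8,K):
RRWRRRRRK
RRRRRRRRR
RRRRRRRRR
RRBBBRRRR
RRBBBRRRR
RRBBBRRRR
RYBBBRRRR
After op 2 fill(2,5,W) [48 cells changed]:
WWWWWWWWK
WWWWWWWWW
WWWWWWWWW
WWBBBWWWW
WWBBBWWWW
WWBBBWWWW
WYBBBWWWW
After op 3 paint(3,3,R):
WWWWWWWWK
WWWWWWWWW
WWWWWWWWW
WWBRBWWWW
WWBBBWWWW
WWBBBWWWW
WYBBBWWWW
After op 4 fill(3,7,Y) [49 cells changed]:
YYYYYYYYK
YYYYYYYYY
YYYYYYYYY
YYBRBYYYY
YYBBBYYYY
YYBBBYYYY
YYBBBYYYY

Answer: 49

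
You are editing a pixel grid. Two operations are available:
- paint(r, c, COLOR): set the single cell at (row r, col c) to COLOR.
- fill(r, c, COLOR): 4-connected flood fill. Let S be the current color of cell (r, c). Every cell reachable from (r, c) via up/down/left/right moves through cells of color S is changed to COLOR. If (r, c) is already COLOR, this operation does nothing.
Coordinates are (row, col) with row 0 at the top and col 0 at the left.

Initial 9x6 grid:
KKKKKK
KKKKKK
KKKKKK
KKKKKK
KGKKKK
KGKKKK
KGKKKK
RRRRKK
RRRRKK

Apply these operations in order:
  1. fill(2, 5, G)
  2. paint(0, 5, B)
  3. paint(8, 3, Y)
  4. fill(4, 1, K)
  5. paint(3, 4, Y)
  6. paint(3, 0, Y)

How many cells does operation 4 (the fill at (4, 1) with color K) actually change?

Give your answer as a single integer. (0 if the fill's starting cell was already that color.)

After op 1 fill(2,5,G) [43 cells changed]:
GGGGGG
GGGGGG
GGGGGG
GGGGGG
GGGGGG
GGGGGG
GGGGGG
RRRRGG
RRRRGG
After op 2 paint(0,5,B):
GGGGGB
GGGGGG
GGGGGG
GGGGGG
GGGGGG
GGGGGG
GGGGGG
RRRRGG
RRRRGG
After op 3 paint(8,3,Y):
GGGGGB
GGGGGG
GGGGGG
GGGGGG
GGGGGG
GGGGGG
GGGGGG
RRRRGG
RRRYGG
After op 4 fill(4,1,K) [45 cells changed]:
KKKKKB
KKKKKK
KKKKKK
KKKKKK
KKKKKK
KKKKKK
KKKKKK
RRRRKK
RRRYKK

Answer: 45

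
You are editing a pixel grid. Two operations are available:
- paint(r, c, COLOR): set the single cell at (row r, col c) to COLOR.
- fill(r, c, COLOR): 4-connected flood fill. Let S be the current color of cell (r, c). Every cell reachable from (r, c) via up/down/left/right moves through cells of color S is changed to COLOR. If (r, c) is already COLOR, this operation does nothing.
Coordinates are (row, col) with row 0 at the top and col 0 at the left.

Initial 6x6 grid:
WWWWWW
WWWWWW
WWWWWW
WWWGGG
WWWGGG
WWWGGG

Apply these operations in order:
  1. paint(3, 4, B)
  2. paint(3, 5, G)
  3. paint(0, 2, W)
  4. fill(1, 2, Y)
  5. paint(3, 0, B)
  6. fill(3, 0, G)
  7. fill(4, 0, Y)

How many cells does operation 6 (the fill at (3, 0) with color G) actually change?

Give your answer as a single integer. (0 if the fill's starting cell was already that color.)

Answer: 1

Derivation:
After op 1 paint(3,4,B):
WWWWWW
WWWWWW
WWWWWW
WWWGBG
WWWGGG
WWWGGG
After op 2 paint(3,5,G):
WWWWWW
WWWWWW
WWWWWW
WWWGBG
WWWGGG
WWWGGG
After op 3 paint(0,2,W):
WWWWWW
WWWWWW
WWWWWW
WWWGBG
WWWGGG
WWWGGG
After op 4 fill(1,2,Y) [27 cells changed]:
YYYYYY
YYYYYY
YYYYYY
YYYGBG
YYYGGG
YYYGGG
After op 5 paint(3,0,B):
YYYYYY
YYYYYY
YYYYYY
BYYGBG
YYYGGG
YYYGGG
After op 6 fill(3,0,G) [1 cells changed]:
YYYYYY
YYYYYY
YYYYYY
GYYGBG
YYYGGG
YYYGGG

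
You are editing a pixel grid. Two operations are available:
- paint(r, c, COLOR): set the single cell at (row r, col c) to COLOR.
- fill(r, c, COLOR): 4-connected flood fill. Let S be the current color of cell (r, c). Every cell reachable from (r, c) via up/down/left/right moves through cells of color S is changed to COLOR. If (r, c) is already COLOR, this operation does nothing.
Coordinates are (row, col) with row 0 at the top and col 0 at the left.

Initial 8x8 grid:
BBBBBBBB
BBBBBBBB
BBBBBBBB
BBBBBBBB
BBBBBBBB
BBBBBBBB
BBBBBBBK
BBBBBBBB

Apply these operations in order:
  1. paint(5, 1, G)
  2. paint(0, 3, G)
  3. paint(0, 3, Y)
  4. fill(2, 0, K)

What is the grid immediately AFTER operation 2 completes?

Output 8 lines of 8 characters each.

Answer: BBBGBBBB
BBBBBBBB
BBBBBBBB
BBBBBBBB
BBBBBBBB
BGBBBBBB
BBBBBBBK
BBBBBBBB

Derivation:
After op 1 paint(5,1,G):
BBBBBBBB
BBBBBBBB
BBBBBBBB
BBBBBBBB
BBBBBBBB
BGBBBBBB
BBBBBBBK
BBBBBBBB
After op 2 paint(0,3,G):
BBBGBBBB
BBBBBBBB
BBBBBBBB
BBBBBBBB
BBBBBBBB
BGBBBBBB
BBBBBBBK
BBBBBBBB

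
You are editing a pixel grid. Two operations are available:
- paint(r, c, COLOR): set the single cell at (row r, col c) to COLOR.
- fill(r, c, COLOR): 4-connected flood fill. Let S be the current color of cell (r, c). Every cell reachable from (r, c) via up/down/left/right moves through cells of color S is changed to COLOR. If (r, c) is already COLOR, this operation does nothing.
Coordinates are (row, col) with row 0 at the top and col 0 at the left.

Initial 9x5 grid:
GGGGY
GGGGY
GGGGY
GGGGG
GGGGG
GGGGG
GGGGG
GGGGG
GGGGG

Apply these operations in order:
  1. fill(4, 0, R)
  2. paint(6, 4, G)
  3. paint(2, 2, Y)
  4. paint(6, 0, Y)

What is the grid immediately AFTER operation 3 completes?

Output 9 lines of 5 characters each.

After op 1 fill(4,0,R) [42 cells changed]:
RRRRY
RRRRY
RRRRY
RRRRR
RRRRR
RRRRR
RRRRR
RRRRR
RRRRR
After op 2 paint(6,4,G):
RRRRY
RRRRY
RRRRY
RRRRR
RRRRR
RRRRR
RRRRG
RRRRR
RRRRR
After op 3 paint(2,2,Y):
RRRRY
RRRRY
RRYRY
RRRRR
RRRRR
RRRRR
RRRRG
RRRRR
RRRRR

Answer: RRRRY
RRRRY
RRYRY
RRRRR
RRRRR
RRRRR
RRRRG
RRRRR
RRRRR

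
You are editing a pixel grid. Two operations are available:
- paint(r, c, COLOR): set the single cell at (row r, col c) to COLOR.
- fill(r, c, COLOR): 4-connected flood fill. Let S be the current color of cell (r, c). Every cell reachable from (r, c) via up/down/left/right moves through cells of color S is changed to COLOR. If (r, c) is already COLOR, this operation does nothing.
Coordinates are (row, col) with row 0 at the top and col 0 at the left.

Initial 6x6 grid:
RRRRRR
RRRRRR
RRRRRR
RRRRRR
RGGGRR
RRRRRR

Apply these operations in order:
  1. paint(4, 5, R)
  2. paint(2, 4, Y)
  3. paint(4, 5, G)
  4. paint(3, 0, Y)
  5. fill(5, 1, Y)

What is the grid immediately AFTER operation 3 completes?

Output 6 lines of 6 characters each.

Answer: RRRRRR
RRRRRR
RRRRYR
RRRRRR
RGGGRG
RRRRRR

Derivation:
After op 1 paint(4,5,R):
RRRRRR
RRRRRR
RRRRRR
RRRRRR
RGGGRR
RRRRRR
After op 2 paint(2,4,Y):
RRRRRR
RRRRRR
RRRRYR
RRRRRR
RGGGRR
RRRRRR
After op 3 paint(4,5,G):
RRRRRR
RRRRRR
RRRRYR
RRRRRR
RGGGRG
RRRRRR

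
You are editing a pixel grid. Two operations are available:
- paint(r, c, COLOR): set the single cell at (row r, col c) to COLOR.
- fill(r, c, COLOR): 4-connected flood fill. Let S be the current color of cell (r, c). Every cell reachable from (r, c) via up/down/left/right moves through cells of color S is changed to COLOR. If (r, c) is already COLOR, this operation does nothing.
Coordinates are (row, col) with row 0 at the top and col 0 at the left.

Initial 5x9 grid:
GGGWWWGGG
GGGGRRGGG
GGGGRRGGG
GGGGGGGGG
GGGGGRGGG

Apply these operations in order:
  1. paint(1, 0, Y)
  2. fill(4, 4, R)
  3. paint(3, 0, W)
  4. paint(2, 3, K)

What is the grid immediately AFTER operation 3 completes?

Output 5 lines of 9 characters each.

After op 1 paint(1,0,Y):
GGGWWWGGG
YGGGRRGGG
GGGGRRGGG
GGGGGGGGG
GGGGGRGGG
After op 2 fill(4,4,R) [36 cells changed]:
RRRWWWRRR
YRRRRRRRR
RRRRRRRRR
RRRRRRRRR
RRRRRRRRR
After op 3 paint(3,0,W):
RRRWWWRRR
YRRRRRRRR
RRRRRRRRR
WRRRRRRRR
RRRRRRRRR

Answer: RRRWWWRRR
YRRRRRRRR
RRRRRRRRR
WRRRRRRRR
RRRRRRRRR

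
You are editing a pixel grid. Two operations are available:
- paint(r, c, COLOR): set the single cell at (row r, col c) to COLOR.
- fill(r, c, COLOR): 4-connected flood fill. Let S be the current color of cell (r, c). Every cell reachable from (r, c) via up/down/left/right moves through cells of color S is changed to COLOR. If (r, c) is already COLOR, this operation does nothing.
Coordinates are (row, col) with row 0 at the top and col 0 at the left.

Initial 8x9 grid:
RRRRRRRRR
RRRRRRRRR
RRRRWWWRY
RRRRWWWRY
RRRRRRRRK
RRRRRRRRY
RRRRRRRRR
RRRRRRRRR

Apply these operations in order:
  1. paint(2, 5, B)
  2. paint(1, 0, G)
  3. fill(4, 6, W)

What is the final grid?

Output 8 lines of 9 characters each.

Answer: WWWWWWWWW
GWWWWWWWW
WWWWWBWWY
WWWWWWWWY
WWWWWWWWK
WWWWWWWWY
WWWWWWWWW
WWWWWWWWW

Derivation:
After op 1 paint(2,5,B):
RRRRRRRRR
RRRRRRRRR
RRRRWBWRY
RRRRWWWRY
RRRRRRRRK
RRRRRRRRY
RRRRRRRRR
RRRRRRRRR
After op 2 paint(1,0,G):
RRRRRRRRR
GRRRRRRRR
RRRRWBWRY
RRRRWWWRY
RRRRRRRRK
RRRRRRRRY
RRRRRRRRR
RRRRRRRRR
After op 3 fill(4,6,W) [61 cells changed]:
WWWWWWWWW
GWWWWWWWW
WWWWWBWWY
WWWWWWWWY
WWWWWWWWK
WWWWWWWWY
WWWWWWWWW
WWWWWWWWW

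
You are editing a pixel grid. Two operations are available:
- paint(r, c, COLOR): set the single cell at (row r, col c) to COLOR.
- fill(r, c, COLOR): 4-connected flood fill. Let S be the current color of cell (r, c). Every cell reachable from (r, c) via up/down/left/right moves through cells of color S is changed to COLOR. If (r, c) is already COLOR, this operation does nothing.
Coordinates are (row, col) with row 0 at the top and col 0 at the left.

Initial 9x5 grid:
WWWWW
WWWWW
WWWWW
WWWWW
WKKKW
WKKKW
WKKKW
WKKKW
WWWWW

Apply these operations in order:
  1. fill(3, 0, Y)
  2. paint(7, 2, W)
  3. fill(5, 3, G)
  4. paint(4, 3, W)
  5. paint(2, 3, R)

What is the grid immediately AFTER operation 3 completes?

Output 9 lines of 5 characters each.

After op 1 fill(3,0,Y) [33 cells changed]:
YYYYY
YYYYY
YYYYY
YYYYY
YKKKY
YKKKY
YKKKY
YKKKY
YYYYY
After op 2 paint(7,2,W):
YYYYY
YYYYY
YYYYY
YYYYY
YKKKY
YKKKY
YKKKY
YKWKY
YYYYY
After op 3 fill(5,3,G) [11 cells changed]:
YYYYY
YYYYY
YYYYY
YYYYY
YGGGY
YGGGY
YGGGY
YGWGY
YYYYY

Answer: YYYYY
YYYYY
YYYYY
YYYYY
YGGGY
YGGGY
YGGGY
YGWGY
YYYYY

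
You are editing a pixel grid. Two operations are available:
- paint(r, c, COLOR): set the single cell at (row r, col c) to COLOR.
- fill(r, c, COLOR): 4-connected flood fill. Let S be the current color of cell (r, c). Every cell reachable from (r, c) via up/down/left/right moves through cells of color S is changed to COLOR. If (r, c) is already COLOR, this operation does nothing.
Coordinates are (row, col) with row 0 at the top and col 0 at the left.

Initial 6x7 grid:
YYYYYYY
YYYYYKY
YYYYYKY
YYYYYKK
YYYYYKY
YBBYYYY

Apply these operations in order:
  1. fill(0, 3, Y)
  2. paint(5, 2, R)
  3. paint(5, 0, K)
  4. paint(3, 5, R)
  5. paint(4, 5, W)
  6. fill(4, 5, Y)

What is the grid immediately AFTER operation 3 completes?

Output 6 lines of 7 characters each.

After op 1 fill(0,3,Y) [0 cells changed]:
YYYYYYY
YYYYYKY
YYYYYKY
YYYYYKK
YYYYYKY
YBBYYYY
After op 2 paint(5,2,R):
YYYYYYY
YYYYYKY
YYYYYKY
YYYYYKK
YYYYYKY
YBRYYYY
After op 3 paint(5,0,K):
YYYYYYY
YYYYYKY
YYYYYKY
YYYYYKK
YYYYYKY
KBRYYYY

Answer: YYYYYYY
YYYYYKY
YYYYYKY
YYYYYKK
YYYYYKY
KBRYYYY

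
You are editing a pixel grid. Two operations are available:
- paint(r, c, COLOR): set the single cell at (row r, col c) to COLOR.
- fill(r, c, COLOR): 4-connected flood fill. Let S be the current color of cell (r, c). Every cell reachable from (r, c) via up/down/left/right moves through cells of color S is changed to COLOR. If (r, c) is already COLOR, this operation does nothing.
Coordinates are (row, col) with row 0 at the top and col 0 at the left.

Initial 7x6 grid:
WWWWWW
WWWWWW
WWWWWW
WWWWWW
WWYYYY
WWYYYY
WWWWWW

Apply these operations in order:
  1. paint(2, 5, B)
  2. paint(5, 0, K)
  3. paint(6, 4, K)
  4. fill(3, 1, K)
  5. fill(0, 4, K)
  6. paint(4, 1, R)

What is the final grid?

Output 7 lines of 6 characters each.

Answer: KKKKKK
KKKKKK
KKKKKB
KKKKKK
KRYYYY
KKYYYY
KKKKKW

Derivation:
After op 1 paint(2,5,B):
WWWWWW
WWWWWW
WWWWWB
WWWWWW
WWYYYY
WWYYYY
WWWWWW
After op 2 paint(5,0,K):
WWWWWW
WWWWWW
WWWWWB
WWWWWW
WWYYYY
KWYYYY
WWWWWW
After op 3 paint(6,4,K):
WWWWWW
WWWWWW
WWWWWB
WWWWWW
WWYYYY
KWYYYY
WWWWKW
After op 4 fill(3,1,K) [30 cells changed]:
KKKKKK
KKKKKK
KKKKKB
KKKKKK
KKYYYY
KKYYYY
KKKKKW
After op 5 fill(0,4,K) [0 cells changed]:
KKKKKK
KKKKKK
KKKKKB
KKKKKK
KKYYYY
KKYYYY
KKKKKW
After op 6 paint(4,1,R):
KKKKKK
KKKKKK
KKKKKB
KKKKKK
KRYYYY
KKYYYY
KKKKKW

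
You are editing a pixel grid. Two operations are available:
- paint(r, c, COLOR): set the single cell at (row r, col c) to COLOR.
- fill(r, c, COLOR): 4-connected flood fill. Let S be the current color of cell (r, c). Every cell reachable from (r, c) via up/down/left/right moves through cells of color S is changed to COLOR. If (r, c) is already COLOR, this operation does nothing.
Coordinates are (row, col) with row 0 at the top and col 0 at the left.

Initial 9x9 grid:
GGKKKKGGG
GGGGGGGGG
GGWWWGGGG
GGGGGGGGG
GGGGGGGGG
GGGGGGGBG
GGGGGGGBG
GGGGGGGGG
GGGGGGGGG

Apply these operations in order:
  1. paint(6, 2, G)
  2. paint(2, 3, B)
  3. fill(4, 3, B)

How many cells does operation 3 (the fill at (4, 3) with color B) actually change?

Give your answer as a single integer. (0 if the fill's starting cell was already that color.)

Answer: 72

Derivation:
After op 1 paint(6,2,G):
GGKKKKGGG
GGGGGGGGG
GGWWWGGGG
GGGGGGGGG
GGGGGGGGG
GGGGGGGBG
GGGGGGGBG
GGGGGGGGG
GGGGGGGGG
After op 2 paint(2,3,B):
GGKKKKGGG
GGGGGGGGG
GGWBWGGGG
GGGGGGGGG
GGGGGGGGG
GGGGGGGBG
GGGGGGGBG
GGGGGGGGG
GGGGGGGGG
After op 3 fill(4,3,B) [72 cells changed]:
BBKKKKBBB
BBBBBBBBB
BBWBWBBBB
BBBBBBBBB
BBBBBBBBB
BBBBBBBBB
BBBBBBBBB
BBBBBBBBB
BBBBBBBBB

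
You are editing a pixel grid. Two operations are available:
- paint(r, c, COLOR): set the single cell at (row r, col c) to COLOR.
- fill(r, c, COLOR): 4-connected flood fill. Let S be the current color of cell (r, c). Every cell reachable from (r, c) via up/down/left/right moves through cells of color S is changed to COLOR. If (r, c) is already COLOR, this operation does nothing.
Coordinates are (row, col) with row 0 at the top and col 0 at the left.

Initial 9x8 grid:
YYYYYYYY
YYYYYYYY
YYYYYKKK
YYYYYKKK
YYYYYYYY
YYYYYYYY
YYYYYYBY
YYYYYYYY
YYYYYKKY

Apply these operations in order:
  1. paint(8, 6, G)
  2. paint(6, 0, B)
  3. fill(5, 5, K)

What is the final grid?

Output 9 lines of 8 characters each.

After op 1 paint(8,6,G):
YYYYYYYY
YYYYYYYY
YYYYYKKK
YYYYYKKK
YYYYYYYY
YYYYYYYY
YYYYYYBY
YYYYYYYY
YYYYYKGY
After op 2 paint(6,0,B):
YYYYYYYY
YYYYYYYY
YYYYYKKK
YYYYYKKK
YYYYYYYY
YYYYYYYY
BYYYYYBY
YYYYYYYY
YYYYYKGY
After op 3 fill(5,5,K) [62 cells changed]:
KKKKKKKK
KKKKKKKK
KKKKKKKK
KKKKKKKK
KKKKKKKK
KKKKKKKK
BKKKKKBK
KKKKKKKK
KKKKKKGK

Answer: KKKKKKKK
KKKKKKKK
KKKKKKKK
KKKKKKKK
KKKKKKKK
KKKKKKKK
BKKKKKBK
KKKKKKKK
KKKKKKGK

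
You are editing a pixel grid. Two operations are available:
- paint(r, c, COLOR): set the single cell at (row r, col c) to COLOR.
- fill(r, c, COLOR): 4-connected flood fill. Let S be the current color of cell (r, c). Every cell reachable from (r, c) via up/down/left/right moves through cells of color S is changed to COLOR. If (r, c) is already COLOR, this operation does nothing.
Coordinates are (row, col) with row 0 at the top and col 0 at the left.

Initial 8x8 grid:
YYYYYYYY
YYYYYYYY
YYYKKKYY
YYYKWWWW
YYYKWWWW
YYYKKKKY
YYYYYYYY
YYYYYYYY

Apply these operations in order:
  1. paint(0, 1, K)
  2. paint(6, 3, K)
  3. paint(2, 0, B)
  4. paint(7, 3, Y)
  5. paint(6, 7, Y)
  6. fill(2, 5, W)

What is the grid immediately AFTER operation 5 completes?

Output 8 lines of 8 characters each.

After op 1 paint(0,1,K):
YKYYYYYY
YYYYYYYY
YYYKKKYY
YYYKWWWW
YYYKWWWW
YYYKKKKY
YYYYYYYY
YYYYYYYY
After op 2 paint(6,3,K):
YKYYYYYY
YYYYYYYY
YYYKKKYY
YYYKWWWW
YYYKWWWW
YYYKKKKY
YYYKYYYY
YYYYYYYY
After op 3 paint(2,0,B):
YKYYYYYY
YYYYYYYY
BYYKKKYY
YYYKWWWW
YYYKWWWW
YYYKKKKY
YYYKYYYY
YYYYYYYY
After op 4 paint(7,3,Y):
YKYYYYYY
YYYYYYYY
BYYKKKYY
YYYKWWWW
YYYKWWWW
YYYKKKKY
YYYKYYYY
YYYYYYYY
After op 5 paint(6,7,Y):
YKYYYYYY
YYYYYYYY
BYYKKKYY
YYYKWWWW
YYYKWWWW
YYYKKKKY
YYYKYYYY
YYYYYYYY

Answer: YKYYYYYY
YYYYYYYY
BYYKKKYY
YYYKWWWW
YYYKWWWW
YYYKKKKY
YYYKYYYY
YYYYYYYY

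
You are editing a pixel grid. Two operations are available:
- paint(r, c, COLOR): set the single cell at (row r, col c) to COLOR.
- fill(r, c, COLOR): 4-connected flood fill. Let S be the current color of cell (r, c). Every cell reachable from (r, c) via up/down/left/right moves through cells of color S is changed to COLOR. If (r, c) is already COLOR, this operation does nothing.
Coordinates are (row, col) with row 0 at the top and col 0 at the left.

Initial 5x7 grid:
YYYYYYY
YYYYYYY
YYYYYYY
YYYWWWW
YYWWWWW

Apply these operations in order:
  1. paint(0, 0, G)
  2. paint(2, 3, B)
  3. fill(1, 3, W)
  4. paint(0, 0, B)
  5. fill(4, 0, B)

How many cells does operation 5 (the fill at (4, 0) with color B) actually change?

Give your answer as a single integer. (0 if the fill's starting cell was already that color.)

After op 1 paint(0,0,G):
GYYYYYY
YYYYYYY
YYYYYYY
YYYWWWW
YYWWWWW
After op 2 paint(2,3,B):
GYYYYYY
YYYYYYY
YYYBYYY
YYYWWWW
YYWWWWW
After op 3 fill(1,3,W) [24 cells changed]:
GWWWWWW
WWWWWWW
WWWBWWW
WWWWWWW
WWWWWWW
After op 4 paint(0,0,B):
BWWWWWW
WWWWWWW
WWWBWWW
WWWWWWW
WWWWWWW
After op 5 fill(4,0,B) [33 cells changed]:
BBBBBBB
BBBBBBB
BBBBBBB
BBBBBBB
BBBBBBB

Answer: 33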